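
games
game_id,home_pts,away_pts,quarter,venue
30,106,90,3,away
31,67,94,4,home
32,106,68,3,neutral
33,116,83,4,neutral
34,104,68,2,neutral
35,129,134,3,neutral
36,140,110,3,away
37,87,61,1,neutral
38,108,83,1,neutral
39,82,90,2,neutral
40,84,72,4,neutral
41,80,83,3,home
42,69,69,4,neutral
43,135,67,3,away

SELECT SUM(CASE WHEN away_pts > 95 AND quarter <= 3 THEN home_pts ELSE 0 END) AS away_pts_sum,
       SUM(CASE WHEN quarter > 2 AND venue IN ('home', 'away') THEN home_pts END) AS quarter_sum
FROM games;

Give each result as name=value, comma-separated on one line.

away_pts_sum=269, quarter_sum=528

[away_pts_sum: away_pts > 95 AND quarter <= 3]
game_id=30: ✗
game_id=31: ✗
game_id=32: ✗
game_id=33: ✗
game_id=34: ✗
game_id=35: ✓ → 129
game_id=36: ✓ → 140
game_id=37: ✗
game_id=38: ✗
game_id=39: ✗
game_id=40: ✗
game_id=41: ✗
game_id=42: ✗
game_id=43: ✗
away_pts_sum = 129 + 140 = 269
—
[quarter_sum: quarter > 2 AND venue IN ('home', 'away')]
game_id=30: ✓ → 106
game_id=31: ✓ → 67
game_id=32: ✗
game_id=33: ✗
game_id=34: ✗
game_id=35: ✗
game_id=36: ✓ → 140
game_id=37: ✗
game_id=38: ✗
game_id=39: ✗
game_id=40: ✗
game_id=41: ✓ → 80
game_id=42: ✗
game_id=43: ✓ → 135
quarter_sum = 106 + 67 + 140 + 80 + 135 = 528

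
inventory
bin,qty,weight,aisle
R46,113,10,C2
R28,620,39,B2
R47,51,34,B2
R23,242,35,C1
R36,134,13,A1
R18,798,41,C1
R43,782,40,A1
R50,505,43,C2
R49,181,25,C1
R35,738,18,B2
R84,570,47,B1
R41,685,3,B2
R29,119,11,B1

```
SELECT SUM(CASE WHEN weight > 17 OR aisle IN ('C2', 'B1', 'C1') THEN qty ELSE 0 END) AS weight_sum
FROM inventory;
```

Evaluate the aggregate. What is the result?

4719

bin=R46: ✓ → 113
bin=R28: ✓ → 620
bin=R47: ✓ → 51
bin=R23: ✓ → 242
bin=R36: ✗
bin=R18: ✓ → 798
bin=R43: ✓ → 782
bin=R50: ✓ → 505
bin=R49: ✓ → 181
bin=R35: ✓ → 738
bin=R84: ✓ → 570
bin=R41: ✗
bin=R29: ✓ → 119
weight_sum = 113 + 620 + 51 + 242 + 798 + 782 + 505 + 181 + 738 + 570 + 119 = 4719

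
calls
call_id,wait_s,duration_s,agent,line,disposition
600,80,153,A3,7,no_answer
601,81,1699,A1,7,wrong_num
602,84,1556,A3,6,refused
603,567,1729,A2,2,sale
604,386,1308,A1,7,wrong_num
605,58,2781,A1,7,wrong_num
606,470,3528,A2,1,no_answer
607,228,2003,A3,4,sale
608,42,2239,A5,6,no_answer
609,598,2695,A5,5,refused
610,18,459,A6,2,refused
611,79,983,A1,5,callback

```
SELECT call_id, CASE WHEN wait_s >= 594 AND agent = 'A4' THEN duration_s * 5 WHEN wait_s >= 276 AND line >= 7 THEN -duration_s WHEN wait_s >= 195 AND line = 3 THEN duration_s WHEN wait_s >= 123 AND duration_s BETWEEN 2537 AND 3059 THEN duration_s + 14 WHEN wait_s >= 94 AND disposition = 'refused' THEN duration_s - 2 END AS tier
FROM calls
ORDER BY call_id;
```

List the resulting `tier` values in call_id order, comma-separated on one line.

call_id=600: (no match → NULL) → NULL
call_id=601: (no match → NULL) → NULL
call_id=602: (no match → NULL) → NULL
call_id=603: (no match → NULL) → NULL
call_id=604: wait_s >= 276 AND line >= 7 → -1308
call_id=605: (no match → NULL) → NULL
call_id=606: (no match → NULL) → NULL
call_id=607: (no match → NULL) → NULL
call_id=608: (no match → NULL) → NULL
call_id=609: wait_s >= 123 AND duration_s BETWEEN 2537 AND 3059 → 2709
call_id=610: (no match → NULL) → NULL
call_id=611: (no match → NULL) → NULL

NULL, NULL, NULL, NULL, -1308, NULL, NULL, NULL, NULL, 2709, NULL, NULL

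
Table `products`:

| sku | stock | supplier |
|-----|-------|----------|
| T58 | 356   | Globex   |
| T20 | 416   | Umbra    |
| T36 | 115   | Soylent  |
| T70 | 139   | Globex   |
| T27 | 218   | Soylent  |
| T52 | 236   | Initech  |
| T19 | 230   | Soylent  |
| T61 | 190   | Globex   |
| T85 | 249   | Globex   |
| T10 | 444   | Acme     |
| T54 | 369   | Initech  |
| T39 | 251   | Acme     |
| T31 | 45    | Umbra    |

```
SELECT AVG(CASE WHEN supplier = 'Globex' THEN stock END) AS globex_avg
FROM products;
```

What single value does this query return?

233.5

sku=T58: ✓ → 356
sku=T20: ✗
sku=T36: ✗
sku=T70: ✓ → 139
sku=T27: ✗
sku=T52: ✗
sku=T19: ✗
sku=T61: ✓ → 190
sku=T85: ✓ → 249
sku=T10: ✗
sku=T54: ✗
sku=T39: ✗
sku=T31: ✗
globex_avg = (356 + 139 + 190 + 249) / 4 = 233.5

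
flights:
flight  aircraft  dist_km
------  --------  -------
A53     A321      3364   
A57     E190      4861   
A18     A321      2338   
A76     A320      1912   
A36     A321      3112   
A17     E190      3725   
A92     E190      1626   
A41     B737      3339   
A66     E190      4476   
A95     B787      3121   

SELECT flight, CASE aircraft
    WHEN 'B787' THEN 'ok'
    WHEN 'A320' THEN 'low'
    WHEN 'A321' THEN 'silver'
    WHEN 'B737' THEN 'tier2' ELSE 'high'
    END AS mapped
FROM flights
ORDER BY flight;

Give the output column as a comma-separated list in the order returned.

flight=A17: ELSE → high
flight=A18: aircraft='A321' → silver
flight=A36: aircraft='A321' → silver
flight=A41: aircraft='B737' → tier2
flight=A53: aircraft='A321' → silver
flight=A57: ELSE → high
flight=A66: ELSE → high
flight=A76: aircraft='A320' → low
flight=A92: ELSE → high
flight=A95: aircraft='B787' → ok

high, silver, silver, tier2, silver, high, high, low, high, ok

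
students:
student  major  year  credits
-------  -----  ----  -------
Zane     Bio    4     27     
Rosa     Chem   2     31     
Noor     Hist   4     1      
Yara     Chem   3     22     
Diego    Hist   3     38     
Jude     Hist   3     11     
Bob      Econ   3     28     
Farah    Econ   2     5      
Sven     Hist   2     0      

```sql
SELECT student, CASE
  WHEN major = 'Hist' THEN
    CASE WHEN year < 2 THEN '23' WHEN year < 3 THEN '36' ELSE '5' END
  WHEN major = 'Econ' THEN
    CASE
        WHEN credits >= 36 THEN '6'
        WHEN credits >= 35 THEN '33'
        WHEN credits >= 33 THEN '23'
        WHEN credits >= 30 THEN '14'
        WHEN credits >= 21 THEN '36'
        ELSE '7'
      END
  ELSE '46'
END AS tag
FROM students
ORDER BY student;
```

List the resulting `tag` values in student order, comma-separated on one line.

student=Bob: major='Econ' → inner[credits >= 21] → 36
student=Diego: major='Hist' → inner[ELSE] → 5
student=Farah: major='Econ' → inner[ELSE] → 7
student=Jude: major='Hist' → inner[ELSE] → 5
student=Noor: major='Hist' → inner[ELSE] → 5
student=Rosa: major='Chem' → outer ELSE → 46
student=Sven: major='Hist' → inner[year < 3] → 36
student=Yara: major='Chem' → outer ELSE → 46
student=Zane: major='Bio' → outer ELSE → 46

36, 5, 7, 5, 5, 46, 36, 46, 46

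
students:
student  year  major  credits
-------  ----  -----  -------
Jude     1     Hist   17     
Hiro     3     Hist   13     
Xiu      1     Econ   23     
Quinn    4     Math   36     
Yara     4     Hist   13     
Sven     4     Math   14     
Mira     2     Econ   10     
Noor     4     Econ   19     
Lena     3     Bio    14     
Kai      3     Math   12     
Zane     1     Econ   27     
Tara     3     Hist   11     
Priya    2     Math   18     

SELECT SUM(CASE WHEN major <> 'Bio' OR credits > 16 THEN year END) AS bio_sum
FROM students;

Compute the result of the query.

student=Jude: ✓ → 1
student=Hiro: ✓ → 3
student=Xiu: ✓ → 1
student=Quinn: ✓ → 4
student=Yara: ✓ → 4
student=Sven: ✓ → 4
student=Mira: ✓ → 2
student=Noor: ✓ → 4
student=Lena: ✗
student=Kai: ✓ → 3
student=Zane: ✓ → 1
student=Tara: ✓ → 3
student=Priya: ✓ → 2
bio_sum = 1 + 3 + 1 + 4 + 4 + 4 + 2 + 4 + 3 + 1 + 3 + 2 = 32

32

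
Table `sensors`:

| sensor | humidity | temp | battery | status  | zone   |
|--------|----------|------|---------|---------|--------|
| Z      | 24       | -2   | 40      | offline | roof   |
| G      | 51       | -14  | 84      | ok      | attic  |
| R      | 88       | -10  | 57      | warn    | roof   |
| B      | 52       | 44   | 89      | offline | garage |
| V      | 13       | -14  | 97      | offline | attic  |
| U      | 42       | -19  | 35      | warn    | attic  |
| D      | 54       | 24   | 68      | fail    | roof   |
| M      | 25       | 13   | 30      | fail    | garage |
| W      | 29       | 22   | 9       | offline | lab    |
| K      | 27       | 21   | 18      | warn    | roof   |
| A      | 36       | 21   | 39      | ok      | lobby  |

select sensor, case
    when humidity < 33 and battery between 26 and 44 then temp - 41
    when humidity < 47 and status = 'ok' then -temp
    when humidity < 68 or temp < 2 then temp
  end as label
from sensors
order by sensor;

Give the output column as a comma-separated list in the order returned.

-21, 44, 24, -14, 21, -28, -10, -19, -14, 22, -43

sensor=A: humidity < 47 and status = 'ok' → -21
sensor=B: humidity < 68 or temp < 2 → 44
sensor=D: humidity < 68 or temp < 2 → 24
sensor=G: humidity < 68 or temp < 2 → -14
sensor=K: humidity < 68 or temp < 2 → 21
sensor=M: humidity < 33 and battery between 26 and 44 → -28
sensor=R: humidity < 68 or temp < 2 → -10
sensor=U: humidity < 68 or temp < 2 → -19
sensor=V: humidity < 68 or temp < 2 → -14
sensor=W: humidity < 68 or temp < 2 → 22
sensor=Z: humidity < 33 and battery between 26 and 44 → -43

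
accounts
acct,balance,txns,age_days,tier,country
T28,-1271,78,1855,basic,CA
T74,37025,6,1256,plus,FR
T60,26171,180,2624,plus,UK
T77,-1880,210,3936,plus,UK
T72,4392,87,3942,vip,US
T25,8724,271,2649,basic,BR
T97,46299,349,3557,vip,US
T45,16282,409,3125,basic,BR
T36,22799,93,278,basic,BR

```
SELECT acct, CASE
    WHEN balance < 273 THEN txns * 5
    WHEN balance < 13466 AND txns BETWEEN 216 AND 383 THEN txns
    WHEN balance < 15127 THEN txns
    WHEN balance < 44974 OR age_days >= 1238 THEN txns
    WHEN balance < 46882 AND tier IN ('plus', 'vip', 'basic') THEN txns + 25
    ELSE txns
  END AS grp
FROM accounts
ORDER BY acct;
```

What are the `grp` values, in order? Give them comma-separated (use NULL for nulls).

271, 390, 93, 409, 180, 87, 6, 1050, 349

acct=T25: balance < 13466 AND txns BETWEEN 216 AND 383 → 271
acct=T28: balance < 273 → 390
acct=T36: balance < 44974 OR age_days >= 1238 → 93
acct=T45: balance < 44974 OR age_days >= 1238 → 409
acct=T60: balance < 44974 OR age_days >= 1238 → 180
acct=T72: balance < 15127 → 87
acct=T74: balance < 44974 OR age_days >= 1238 → 6
acct=T77: balance < 273 → 1050
acct=T97: balance < 44974 OR age_days >= 1238 → 349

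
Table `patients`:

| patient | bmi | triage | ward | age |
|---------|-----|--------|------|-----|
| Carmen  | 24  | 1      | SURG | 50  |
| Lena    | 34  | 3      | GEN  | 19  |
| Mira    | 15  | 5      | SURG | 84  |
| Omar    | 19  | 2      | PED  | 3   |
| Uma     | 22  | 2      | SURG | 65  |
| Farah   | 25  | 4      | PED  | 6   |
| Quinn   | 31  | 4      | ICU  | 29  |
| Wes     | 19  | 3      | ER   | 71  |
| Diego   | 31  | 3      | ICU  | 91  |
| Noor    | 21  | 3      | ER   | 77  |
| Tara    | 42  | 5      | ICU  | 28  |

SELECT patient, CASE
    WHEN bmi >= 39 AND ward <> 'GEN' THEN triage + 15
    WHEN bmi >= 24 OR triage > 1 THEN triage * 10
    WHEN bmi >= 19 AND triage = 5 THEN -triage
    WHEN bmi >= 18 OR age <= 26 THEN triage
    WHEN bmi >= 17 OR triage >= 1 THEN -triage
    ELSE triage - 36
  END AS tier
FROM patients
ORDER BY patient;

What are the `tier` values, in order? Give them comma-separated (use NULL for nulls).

10, 30, 40, 30, 50, 30, 20, 40, 20, 20, 30

patient=Carmen: bmi >= 24 OR triage > 1 → 10
patient=Diego: bmi >= 24 OR triage > 1 → 30
patient=Farah: bmi >= 24 OR triage > 1 → 40
patient=Lena: bmi >= 24 OR triage > 1 → 30
patient=Mira: bmi >= 24 OR triage > 1 → 50
patient=Noor: bmi >= 24 OR triage > 1 → 30
patient=Omar: bmi >= 24 OR triage > 1 → 20
patient=Quinn: bmi >= 24 OR triage > 1 → 40
patient=Tara: bmi >= 39 AND ward <> 'GEN' → 20
patient=Uma: bmi >= 24 OR triage > 1 → 20
patient=Wes: bmi >= 24 OR triage > 1 → 30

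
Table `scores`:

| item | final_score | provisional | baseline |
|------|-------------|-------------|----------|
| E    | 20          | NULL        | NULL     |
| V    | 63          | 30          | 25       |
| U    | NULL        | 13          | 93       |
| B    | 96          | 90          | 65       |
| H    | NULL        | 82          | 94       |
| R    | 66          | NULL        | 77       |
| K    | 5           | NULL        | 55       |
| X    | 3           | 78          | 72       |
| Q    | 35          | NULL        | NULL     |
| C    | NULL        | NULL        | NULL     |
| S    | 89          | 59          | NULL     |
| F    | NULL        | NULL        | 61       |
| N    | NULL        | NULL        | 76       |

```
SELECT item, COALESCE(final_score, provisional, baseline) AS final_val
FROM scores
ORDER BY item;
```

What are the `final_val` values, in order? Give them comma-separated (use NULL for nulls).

96, NULL, 20, 61, 82, 5, 76, 35, 66, 89, 13, 63, 3

item=B: final_score=96 → 96
item=C: final_score=NULL, provisional=NULL, baseline=NULL (all NULL) → NULL
item=E: final_score=20 → 20
item=F: final_score=NULL, provisional=NULL, baseline=61 → 61
item=H: final_score=NULL, provisional=82 → 82
item=K: final_score=5 → 5
item=N: final_score=NULL, provisional=NULL, baseline=76 → 76
item=Q: final_score=35 → 35
item=R: final_score=66 → 66
item=S: final_score=89 → 89
item=U: final_score=NULL, provisional=13 → 13
item=V: final_score=63 → 63
item=X: final_score=3 → 3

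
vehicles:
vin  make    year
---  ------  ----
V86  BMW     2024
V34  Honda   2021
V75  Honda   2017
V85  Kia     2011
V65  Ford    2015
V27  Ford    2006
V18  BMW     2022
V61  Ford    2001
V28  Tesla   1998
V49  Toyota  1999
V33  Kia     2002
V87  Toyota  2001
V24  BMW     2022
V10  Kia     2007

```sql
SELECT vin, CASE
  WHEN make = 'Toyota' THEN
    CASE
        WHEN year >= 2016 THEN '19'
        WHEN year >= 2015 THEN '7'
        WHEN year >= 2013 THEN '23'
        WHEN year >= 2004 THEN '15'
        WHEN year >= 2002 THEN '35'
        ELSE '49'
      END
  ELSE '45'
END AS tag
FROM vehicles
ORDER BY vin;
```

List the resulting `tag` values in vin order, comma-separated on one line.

45, 45, 45, 45, 45, 45, 45, 49, 45, 45, 45, 45, 45, 49

vin=V10: make='Kia' → outer ELSE → 45
vin=V18: make='BMW' → outer ELSE → 45
vin=V24: make='BMW' → outer ELSE → 45
vin=V27: make='Ford' → outer ELSE → 45
vin=V28: make='Tesla' → outer ELSE → 45
vin=V33: make='Kia' → outer ELSE → 45
vin=V34: make='Honda' → outer ELSE → 45
vin=V49: make='Toyota' → inner[ELSE] → 49
vin=V61: make='Ford' → outer ELSE → 45
vin=V65: make='Ford' → outer ELSE → 45
vin=V75: make='Honda' → outer ELSE → 45
vin=V85: make='Kia' → outer ELSE → 45
vin=V86: make='BMW' → outer ELSE → 45
vin=V87: make='Toyota' → inner[ELSE] → 49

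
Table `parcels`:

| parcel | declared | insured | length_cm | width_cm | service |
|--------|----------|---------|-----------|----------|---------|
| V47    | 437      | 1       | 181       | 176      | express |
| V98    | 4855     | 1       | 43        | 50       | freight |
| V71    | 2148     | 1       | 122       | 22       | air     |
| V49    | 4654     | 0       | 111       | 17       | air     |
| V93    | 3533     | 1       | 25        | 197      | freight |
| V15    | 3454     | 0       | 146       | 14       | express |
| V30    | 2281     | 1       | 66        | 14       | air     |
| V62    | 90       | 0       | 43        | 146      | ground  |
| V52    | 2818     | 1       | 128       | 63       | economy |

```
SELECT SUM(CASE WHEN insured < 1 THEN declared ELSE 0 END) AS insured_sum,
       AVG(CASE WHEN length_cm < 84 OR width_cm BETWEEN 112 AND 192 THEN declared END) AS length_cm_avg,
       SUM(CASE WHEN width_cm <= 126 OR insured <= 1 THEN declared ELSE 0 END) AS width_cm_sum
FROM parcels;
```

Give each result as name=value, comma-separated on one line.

insured_sum=8198, length_cm_avg=2239.2, width_cm_sum=24270

[insured_sum: insured < 1]
parcel=V47: ✗
parcel=V98: ✗
parcel=V71: ✗
parcel=V49: ✓ → 4654
parcel=V93: ✗
parcel=V15: ✓ → 3454
parcel=V30: ✗
parcel=V62: ✓ → 90
parcel=V52: ✗
insured_sum = 4654 + 3454 + 90 = 8198
—
[length_cm_avg: length_cm < 84 OR width_cm BETWEEN 112 AND 192]
parcel=V47: ✓ → 437
parcel=V98: ✓ → 4855
parcel=V71: ✗
parcel=V49: ✗
parcel=V93: ✓ → 3533
parcel=V15: ✗
parcel=V30: ✓ → 2281
parcel=V62: ✓ → 90
parcel=V52: ✗
length_cm_avg = (437 + 4855 + 3533 + 2281 + 90) / 5 = 2239.2
—
[width_cm_sum: width_cm <= 126 OR insured <= 1]
parcel=V47: ✓ → 437
parcel=V98: ✓ → 4855
parcel=V71: ✓ → 2148
parcel=V49: ✓ → 4654
parcel=V93: ✓ → 3533
parcel=V15: ✓ → 3454
parcel=V30: ✓ → 2281
parcel=V62: ✓ → 90
parcel=V52: ✓ → 2818
width_cm_sum = 437 + 4855 + 2148 + 4654 + 3533 + 3454 + 2281 + 90 + 2818 = 24270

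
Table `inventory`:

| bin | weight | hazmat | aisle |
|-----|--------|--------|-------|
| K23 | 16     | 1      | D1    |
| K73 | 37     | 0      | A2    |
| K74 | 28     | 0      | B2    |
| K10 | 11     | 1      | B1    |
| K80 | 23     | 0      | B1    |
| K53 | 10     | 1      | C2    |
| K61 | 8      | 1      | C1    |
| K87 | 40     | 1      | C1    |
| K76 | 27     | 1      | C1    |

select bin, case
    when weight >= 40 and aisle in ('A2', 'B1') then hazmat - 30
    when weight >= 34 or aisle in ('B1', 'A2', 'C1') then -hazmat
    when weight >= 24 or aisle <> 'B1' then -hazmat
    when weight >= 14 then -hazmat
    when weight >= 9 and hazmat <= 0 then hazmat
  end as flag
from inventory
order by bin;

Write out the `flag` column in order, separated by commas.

bin=K10: weight >= 34 or aisle in ('B1', 'A2', 'C1') → -1
bin=K23: weight >= 24 or aisle <> 'B1' → -1
bin=K53: weight >= 24 or aisle <> 'B1' → -1
bin=K61: weight >= 34 or aisle in ('B1', 'A2', 'C1') → -1
bin=K73: weight >= 34 or aisle in ('B1', 'A2', 'C1') → 0
bin=K74: weight >= 24 or aisle <> 'B1' → 0
bin=K76: weight >= 34 or aisle in ('B1', 'A2', 'C1') → -1
bin=K80: weight >= 34 or aisle in ('B1', 'A2', 'C1') → 0
bin=K87: weight >= 34 or aisle in ('B1', 'A2', 'C1') → -1

-1, -1, -1, -1, 0, 0, -1, 0, -1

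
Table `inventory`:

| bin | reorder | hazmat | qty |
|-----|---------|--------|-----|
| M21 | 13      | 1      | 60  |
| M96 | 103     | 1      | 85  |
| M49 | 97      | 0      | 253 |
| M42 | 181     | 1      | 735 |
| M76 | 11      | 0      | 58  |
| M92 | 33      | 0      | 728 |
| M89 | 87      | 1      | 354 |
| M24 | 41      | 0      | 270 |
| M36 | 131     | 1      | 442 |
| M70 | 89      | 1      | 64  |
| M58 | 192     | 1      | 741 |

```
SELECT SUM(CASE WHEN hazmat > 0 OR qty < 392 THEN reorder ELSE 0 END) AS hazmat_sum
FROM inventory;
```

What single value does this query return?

bin=M21: ✓ → 13
bin=M96: ✓ → 103
bin=M49: ✓ → 97
bin=M42: ✓ → 181
bin=M76: ✓ → 11
bin=M92: ✗
bin=M89: ✓ → 87
bin=M24: ✓ → 41
bin=M36: ✓ → 131
bin=M70: ✓ → 89
bin=M58: ✓ → 192
hazmat_sum = 13 + 103 + 97 + 181 + 11 + 87 + 41 + 131 + 89 + 192 = 945

945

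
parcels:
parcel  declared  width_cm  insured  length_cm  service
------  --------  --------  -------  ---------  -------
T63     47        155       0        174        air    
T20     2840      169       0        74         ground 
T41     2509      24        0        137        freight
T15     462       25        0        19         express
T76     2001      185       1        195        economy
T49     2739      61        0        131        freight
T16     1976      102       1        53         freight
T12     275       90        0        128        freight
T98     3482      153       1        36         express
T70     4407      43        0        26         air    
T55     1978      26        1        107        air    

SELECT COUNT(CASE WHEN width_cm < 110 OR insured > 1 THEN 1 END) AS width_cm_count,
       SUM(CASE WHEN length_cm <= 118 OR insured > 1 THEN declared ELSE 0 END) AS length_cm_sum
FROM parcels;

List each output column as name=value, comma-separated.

[width_cm_count: width_cm < 110 OR insured > 1]
parcel=T63: ✗
parcel=T20: ✗
parcel=T41: ✓ → 1
parcel=T15: ✓ → 1
parcel=T76: ✗
parcel=T49: ✓ → 1
parcel=T16: ✓ → 1
parcel=T12: ✓ → 1
parcel=T98: ✗
parcel=T70: ✓ → 1
parcel=T55: ✓ → 1
width_cm_count = COUNT(1, 1, 1, 1, 1, 1, 1) = 7
—
[length_cm_sum: length_cm <= 118 OR insured > 1]
parcel=T63: ✗
parcel=T20: ✓ → 2840
parcel=T41: ✗
parcel=T15: ✓ → 462
parcel=T76: ✗
parcel=T49: ✗
parcel=T16: ✓ → 1976
parcel=T12: ✗
parcel=T98: ✓ → 3482
parcel=T70: ✓ → 4407
parcel=T55: ✓ → 1978
length_cm_sum = 2840 + 462 + 1976 + 3482 + 4407 + 1978 = 15145

width_cm_count=7, length_cm_sum=15145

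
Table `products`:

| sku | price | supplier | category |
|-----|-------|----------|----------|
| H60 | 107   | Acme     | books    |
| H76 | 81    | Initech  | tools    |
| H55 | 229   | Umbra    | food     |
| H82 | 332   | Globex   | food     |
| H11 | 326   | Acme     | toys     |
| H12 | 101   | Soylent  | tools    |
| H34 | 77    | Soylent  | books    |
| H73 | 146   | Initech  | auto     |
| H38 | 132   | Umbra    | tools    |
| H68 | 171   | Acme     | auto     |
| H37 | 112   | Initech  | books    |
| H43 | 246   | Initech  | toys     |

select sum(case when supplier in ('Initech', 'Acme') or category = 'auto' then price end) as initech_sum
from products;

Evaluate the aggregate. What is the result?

1189

sku=H60: ✓ → 107
sku=H76: ✓ → 81
sku=H55: ✗
sku=H82: ✗
sku=H11: ✓ → 326
sku=H12: ✗
sku=H34: ✗
sku=H73: ✓ → 146
sku=H38: ✗
sku=H68: ✓ → 171
sku=H37: ✓ → 112
sku=H43: ✓ → 246
initech_sum = 107 + 81 + 326 + 146 + 171 + 112 + 246 = 1189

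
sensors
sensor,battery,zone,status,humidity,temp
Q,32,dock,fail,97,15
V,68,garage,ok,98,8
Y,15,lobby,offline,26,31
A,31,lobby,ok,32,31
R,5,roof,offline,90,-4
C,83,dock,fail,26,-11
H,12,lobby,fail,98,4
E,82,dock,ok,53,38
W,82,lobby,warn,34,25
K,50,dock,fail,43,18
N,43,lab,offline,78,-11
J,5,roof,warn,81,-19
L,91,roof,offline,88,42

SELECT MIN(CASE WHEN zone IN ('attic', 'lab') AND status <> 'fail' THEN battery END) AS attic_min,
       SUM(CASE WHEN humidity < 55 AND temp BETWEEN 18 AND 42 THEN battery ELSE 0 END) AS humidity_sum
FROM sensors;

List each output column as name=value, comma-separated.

attic_min=43, humidity_sum=260

[attic_min: zone IN ('attic', 'lab') AND status <> 'fail']
sensor=Q: ✗
sensor=V: ✗
sensor=Y: ✗
sensor=A: ✗
sensor=R: ✗
sensor=C: ✗
sensor=H: ✗
sensor=E: ✗
sensor=W: ✗
sensor=K: ✗
sensor=N: ✓ → 43
sensor=J: ✗
sensor=L: ✗
attic_min = MIN(43) = 43
—
[humidity_sum: humidity < 55 AND temp BETWEEN 18 AND 42]
sensor=Q: ✗
sensor=V: ✗
sensor=Y: ✓ → 15
sensor=A: ✓ → 31
sensor=R: ✗
sensor=C: ✗
sensor=H: ✗
sensor=E: ✓ → 82
sensor=W: ✓ → 82
sensor=K: ✓ → 50
sensor=N: ✗
sensor=J: ✗
sensor=L: ✗
humidity_sum = 15 + 31 + 82 + 82 + 50 = 260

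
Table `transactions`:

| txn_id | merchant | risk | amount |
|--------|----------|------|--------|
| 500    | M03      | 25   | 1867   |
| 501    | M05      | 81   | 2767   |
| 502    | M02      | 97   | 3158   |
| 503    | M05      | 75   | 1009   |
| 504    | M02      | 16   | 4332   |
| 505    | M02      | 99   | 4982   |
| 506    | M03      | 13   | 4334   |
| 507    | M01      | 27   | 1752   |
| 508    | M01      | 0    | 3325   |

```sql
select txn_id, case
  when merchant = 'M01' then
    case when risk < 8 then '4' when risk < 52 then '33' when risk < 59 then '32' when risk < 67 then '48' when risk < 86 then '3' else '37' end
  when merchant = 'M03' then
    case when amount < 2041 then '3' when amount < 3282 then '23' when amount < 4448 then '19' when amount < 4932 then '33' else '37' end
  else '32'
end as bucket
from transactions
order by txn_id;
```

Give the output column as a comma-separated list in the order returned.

txn_id=500: merchant='M03' → inner[amount < 2041] → 3
txn_id=501: merchant='M05' → outer ELSE → 32
txn_id=502: merchant='M02' → outer ELSE → 32
txn_id=503: merchant='M05' → outer ELSE → 32
txn_id=504: merchant='M02' → outer ELSE → 32
txn_id=505: merchant='M02' → outer ELSE → 32
txn_id=506: merchant='M03' → inner[amount < 4448] → 19
txn_id=507: merchant='M01' → inner[risk < 52] → 33
txn_id=508: merchant='M01' → inner[risk < 8] → 4

3, 32, 32, 32, 32, 32, 19, 33, 4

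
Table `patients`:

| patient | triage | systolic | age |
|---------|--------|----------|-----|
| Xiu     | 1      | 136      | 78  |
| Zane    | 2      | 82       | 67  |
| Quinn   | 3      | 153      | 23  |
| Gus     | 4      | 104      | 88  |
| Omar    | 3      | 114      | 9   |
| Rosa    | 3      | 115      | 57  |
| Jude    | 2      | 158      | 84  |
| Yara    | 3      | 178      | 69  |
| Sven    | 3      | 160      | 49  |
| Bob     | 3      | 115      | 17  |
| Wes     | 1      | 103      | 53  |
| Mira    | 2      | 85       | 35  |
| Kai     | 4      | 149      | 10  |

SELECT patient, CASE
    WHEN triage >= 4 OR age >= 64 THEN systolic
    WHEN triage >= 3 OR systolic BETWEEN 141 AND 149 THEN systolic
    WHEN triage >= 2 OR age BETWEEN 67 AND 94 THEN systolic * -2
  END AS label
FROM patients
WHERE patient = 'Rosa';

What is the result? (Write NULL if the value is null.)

patient = Rosa: triage=3, systolic=115, age=57.
triage >= 4 OR age >= 64 → false
triage >= 3 OR systolic BETWEEN 141 AND 149 → true → 115

115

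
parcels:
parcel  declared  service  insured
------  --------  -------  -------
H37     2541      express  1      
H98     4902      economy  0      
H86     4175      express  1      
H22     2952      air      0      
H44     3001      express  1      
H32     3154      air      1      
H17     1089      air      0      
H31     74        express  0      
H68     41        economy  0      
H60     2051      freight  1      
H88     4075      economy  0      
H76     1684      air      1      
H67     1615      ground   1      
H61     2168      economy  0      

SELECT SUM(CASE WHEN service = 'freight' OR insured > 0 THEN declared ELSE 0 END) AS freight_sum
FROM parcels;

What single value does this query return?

parcel=H37: ✓ → 2541
parcel=H98: ✗
parcel=H86: ✓ → 4175
parcel=H22: ✗
parcel=H44: ✓ → 3001
parcel=H32: ✓ → 3154
parcel=H17: ✗
parcel=H31: ✗
parcel=H68: ✗
parcel=H60: ✓ → 2051
parcel=H88: ✗
parcel=H76: ✓ → 1684
parcel=H67: ✓ → 1615
parcel=H61: ✗
freight_sum = 2541 + 4175 + 3001 + 3154 + 2051 + 1684 + 1615 = 18221

18221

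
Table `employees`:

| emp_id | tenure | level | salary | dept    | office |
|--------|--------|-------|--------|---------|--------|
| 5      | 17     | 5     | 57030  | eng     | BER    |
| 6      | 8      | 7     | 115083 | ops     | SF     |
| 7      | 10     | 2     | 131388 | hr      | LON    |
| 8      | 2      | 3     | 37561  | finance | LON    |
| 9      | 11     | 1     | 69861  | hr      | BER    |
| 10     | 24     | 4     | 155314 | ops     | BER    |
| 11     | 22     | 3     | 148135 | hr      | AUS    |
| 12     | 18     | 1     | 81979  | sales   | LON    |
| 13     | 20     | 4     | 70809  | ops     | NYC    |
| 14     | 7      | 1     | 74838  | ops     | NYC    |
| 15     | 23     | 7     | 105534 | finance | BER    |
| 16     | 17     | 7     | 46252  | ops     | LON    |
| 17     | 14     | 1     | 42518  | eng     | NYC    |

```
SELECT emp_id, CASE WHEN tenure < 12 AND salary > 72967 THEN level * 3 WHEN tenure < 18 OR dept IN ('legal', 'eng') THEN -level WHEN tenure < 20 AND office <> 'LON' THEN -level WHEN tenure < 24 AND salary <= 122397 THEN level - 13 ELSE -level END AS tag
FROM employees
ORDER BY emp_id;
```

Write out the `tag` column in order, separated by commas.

-5, 21, 6, -3, -1, -4, -3, -12, -9, 3, -6, -7, -1

emp_id=5: tenure < 18 OR dept IN ('legal', 'eng') → -5
emp_id=6: tenure < 12 AND salary > 72967 → 21
emp_id=7: tenure < 12 AND salary > 72967 → 6
emp_id=8: tenure < 18 OR dept IN ('legal', 'eng') → -3
emp_id=9: tenure < 18 OR dept IN ('legal', 'eng') → -1
emp_id=10: ELSE → -4
emp_id=11: ELSE → -3
emp_id=12: tenure < 24 AND salary <= 122397 → -12
emp_id=13: tenure < 24 AND salary <= 122397 → -9
emp_id=14: tenure < 12 AND salary > 72967 → 3
emp_id=15: tenure < 24 AND salary <= 122397 → -6
emp_id=16: tenure < 18 OR dept IN ('legal', 'eng') → -7
emp_id=17: tenure < 18 OR dept IN ('legal', 'eng') → -1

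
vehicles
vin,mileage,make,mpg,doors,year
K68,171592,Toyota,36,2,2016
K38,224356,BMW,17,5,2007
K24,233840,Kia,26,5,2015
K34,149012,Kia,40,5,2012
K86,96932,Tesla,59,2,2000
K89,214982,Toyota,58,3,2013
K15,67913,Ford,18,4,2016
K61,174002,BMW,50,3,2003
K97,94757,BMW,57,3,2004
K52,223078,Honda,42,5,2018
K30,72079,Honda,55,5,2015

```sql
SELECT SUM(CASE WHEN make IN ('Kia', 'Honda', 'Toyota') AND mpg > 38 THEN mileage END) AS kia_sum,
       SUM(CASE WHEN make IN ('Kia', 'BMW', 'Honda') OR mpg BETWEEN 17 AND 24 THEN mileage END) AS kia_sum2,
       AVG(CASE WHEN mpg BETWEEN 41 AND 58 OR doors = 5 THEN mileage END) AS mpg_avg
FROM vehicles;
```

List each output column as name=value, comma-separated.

[kia_sum: make IN ('Kia', 'Honda', 'Toyota') AND mpg > 38]
vin=K68: ✗
vin=K38: ✗
vin=K24: ✗
vin=K34: ✓ → 149012
vin=K86: ✗
vin=K89: ✓ → 214982
vin=K15: ✗
vin=K61: ✗
vin=K97: ✗
vin=K52: ✓ → 223078
vin=K30: ✓ → 72079
kia_sum = 149012 + 214982 + 223078 + 72079 = 659151
—
[kia_sum2: make IN ('Kia', 'BMW', 'Honda') OR mpg BETWEEN 17 AND 24]
vin=K68: ✗
vin=K38: ✓ → 224356
vin=K24: ✓ → 233840
vin=K34: ✓ → 149012
vin=K86: ✗
vin=K89: ✗
vin=K15: ✓ → 67913
vin=K61: ✓ → 174002
vin=K97: ✓ → 94757
vin=K52: ✓ → 223078
vin=K30: ✓ → 72079
kia_sum2 = 224356 + 233840 + 149012 + 67913 + 174002 + 94757 + 223078 + 72079 = 1239037
—
[mpg_avg: mpg BETWEEN 41 AND 58 OR doors = 5]
vin=K68: ✗
vin=K38: ✓ → 224356
vin=K24: ✓ → 233840
vin=K34: ✓ → 149012
vin=K86: ✗
vin=K89: ✓ → 214982
vin=K15: ✗
vin=K61: ✓ → 174002
vin=K97: ✓ → 94757
vin=K52: ✓ → 223078
vin=K30: ✓ → 72079
mpg_avg = (224356 + 233840 + 149012 + 214982 + 174002 + 94757 + 223078 + 72079) / 8 = 173263.25

kia_sum=659151, kia_sum2=1239037, mpg_avg=173263.25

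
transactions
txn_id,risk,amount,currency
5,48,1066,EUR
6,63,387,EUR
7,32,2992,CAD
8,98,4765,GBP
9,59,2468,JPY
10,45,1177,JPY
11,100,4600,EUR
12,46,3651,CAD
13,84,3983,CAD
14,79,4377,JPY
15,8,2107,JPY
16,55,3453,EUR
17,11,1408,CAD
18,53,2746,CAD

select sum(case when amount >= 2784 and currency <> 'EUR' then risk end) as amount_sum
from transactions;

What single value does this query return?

txn_id=5: ✗
txn_id=6: ✗
txn_id=7: ✓ → 32
txn_id=8: ✓ → 98
txn_id=9: ✗
txn_id=10: ✗
txn_id=11: ✗
txn_id=12: ✓ → 46
txn_id=13: ✓ → 84
txn_id=14: ✓ → 79
txn_id=15: ✗
txn_id=16: ✗
txn_id=17: ✗
txn_id=18: ✗
amount_sum = 32 + 98 + 46 + 84 + 79 = 339

339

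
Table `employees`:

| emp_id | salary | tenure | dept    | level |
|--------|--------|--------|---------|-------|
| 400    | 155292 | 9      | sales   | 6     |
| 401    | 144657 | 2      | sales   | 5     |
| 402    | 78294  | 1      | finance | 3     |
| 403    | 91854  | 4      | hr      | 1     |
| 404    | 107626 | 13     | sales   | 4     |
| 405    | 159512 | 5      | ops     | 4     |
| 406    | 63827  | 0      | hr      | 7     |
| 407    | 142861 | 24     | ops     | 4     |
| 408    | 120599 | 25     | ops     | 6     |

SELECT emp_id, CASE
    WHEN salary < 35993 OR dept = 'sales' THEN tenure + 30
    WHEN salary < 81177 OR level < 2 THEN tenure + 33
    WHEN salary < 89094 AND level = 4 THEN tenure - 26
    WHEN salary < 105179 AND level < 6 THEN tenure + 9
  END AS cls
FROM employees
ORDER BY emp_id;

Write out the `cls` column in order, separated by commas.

39, 32, 34, 37, 43, NULL, 33, NULL, NULL

emp_id=400: salary < 35993 OR dept = 'sales' → 39
emp_id=401: salary < 35993 OR dept = 'sales' → 32
emp_id=402: salary < 81177 OR level < 2 → 34
emp_id=403: salary < 81177 OR level < 2 → 37
emp_id=404: salary < 35993 OR dept = 'sales' → 43
emp_id=405: (no match → NULL) → NULL
emp_id=406: salary < 81177 OR level < 2 → 33
emp_id=407: (no match → NULL) → NULL
emp_id=408: (no match → NULL) → NULL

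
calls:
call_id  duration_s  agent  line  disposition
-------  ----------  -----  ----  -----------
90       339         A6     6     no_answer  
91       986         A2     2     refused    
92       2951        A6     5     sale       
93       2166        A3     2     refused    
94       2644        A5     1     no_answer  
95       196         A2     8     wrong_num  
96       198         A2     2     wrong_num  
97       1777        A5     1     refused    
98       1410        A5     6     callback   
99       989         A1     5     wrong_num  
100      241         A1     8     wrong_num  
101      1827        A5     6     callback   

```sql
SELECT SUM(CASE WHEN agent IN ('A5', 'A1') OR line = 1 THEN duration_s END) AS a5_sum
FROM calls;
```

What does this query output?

8888

call_id=90: ✗
call_id=91: ✗
call_id=92: ✗
call_id=93: ✗
call_id=94: ✓ → 2644
call_id=95: ✗
call_id=96: ✗
call_id=97: ✓ → 1777
call_id=98: ✓ → 1410
call_id=99: ✓ → 989
call_id=100: ✓ → 241
call_id=101: ✓ → 1827
a5_sum = 2644 + 1777 + 1410 + 989 + 241 + 1827 = 8888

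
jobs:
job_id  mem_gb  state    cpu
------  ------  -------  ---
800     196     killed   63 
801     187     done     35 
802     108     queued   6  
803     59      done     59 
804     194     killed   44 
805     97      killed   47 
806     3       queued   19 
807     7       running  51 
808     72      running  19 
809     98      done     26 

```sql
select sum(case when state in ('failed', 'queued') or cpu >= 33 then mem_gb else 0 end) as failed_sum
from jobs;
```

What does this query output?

job_id=800: ✓ → 196
job_id=801: ✓ → 187
job_id=802: ✓ → 108
job_id=803: ✓ → 59
job_id=804: ✓ → 194
job_id=805: ✓ → 97
job_id=806: ✓ → 3
job_id=807: ✓ → 7
job_id=808: ✗
job_id=809: ✗
failed_sum = 196 + 187 + 108 + 59 + 194 + 97 + 3 + 7 = 851

851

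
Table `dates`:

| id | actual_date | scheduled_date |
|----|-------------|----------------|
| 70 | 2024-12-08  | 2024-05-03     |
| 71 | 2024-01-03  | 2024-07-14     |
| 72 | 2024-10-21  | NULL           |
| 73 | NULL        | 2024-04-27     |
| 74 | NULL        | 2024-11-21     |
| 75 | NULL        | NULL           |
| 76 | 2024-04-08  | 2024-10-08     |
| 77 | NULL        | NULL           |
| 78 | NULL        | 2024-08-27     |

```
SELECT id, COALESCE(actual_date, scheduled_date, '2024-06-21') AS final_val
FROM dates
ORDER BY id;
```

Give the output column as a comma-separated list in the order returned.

id=70: actual_date=2024-12-08 → 2024-12-08
id=71: actual_date=2024-01-03 → 2024-01-03
id=72: actual_date=2024-10-21 → 2024-10-21
id=73: actual_date=NULL, scheduled_date=2024-04-27 → 2024-04-27
id=74: actual_date=NULL, scheduled_date=2024-11-21 → 2024-11-21
id=75: actual_date=NULL, scheduled_date=NULL, → literal 2024-06-21 → 2024-06-21
id=76: actual_date=2024-04-08 → 2024-04-08
id=77: actual_date=NULL, scheduled_date=NULL, → literal 2024-06-21 → 2024-06-21
id=78: actual_date=NULL, scheduled_date=2024-08-27 → 2024-08-27

2024-12-08, 2024-01-03, 2024-10-21, 2024-04-27, 2024-11-21, 2024-06-21, 2024-04-08, 2024-06-21, 2024-08-27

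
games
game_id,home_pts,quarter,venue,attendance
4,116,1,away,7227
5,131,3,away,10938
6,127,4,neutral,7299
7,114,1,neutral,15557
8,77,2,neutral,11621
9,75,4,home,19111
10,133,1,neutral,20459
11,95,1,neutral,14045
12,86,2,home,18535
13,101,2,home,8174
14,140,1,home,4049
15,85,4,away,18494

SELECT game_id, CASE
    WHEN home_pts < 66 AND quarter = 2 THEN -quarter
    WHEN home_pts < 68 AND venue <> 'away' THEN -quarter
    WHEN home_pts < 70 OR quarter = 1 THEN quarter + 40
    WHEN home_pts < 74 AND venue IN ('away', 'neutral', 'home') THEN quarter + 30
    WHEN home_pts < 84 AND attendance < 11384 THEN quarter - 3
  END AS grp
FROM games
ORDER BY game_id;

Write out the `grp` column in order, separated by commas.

41, NULL, NULL, 41, NULL, NULL, 41, 41, NULL, NULL, 41, NULL

game_id=4: home_pts < 70 OR quarter = 1 → 41
game_id=5: (no match → NULL) → NULL
game_id=6: (no match → NULL) → NULL
game_id=7: home_pts < 70 OR quarter = 1 → 41
game_id=8: (no match → NULL) → NULL
game_id=9: (no match → NULL) → NULL
game_id=10: home_pts < 70 OR quarter = 1 → 41
game_id=11: home_pts < 70 OR quarter = 1 → 41
game_id=12: (no match → NULL) → NULL
game_id=13: (no match → NULL) → NULL
game_id=14: home_pts < 70 OR quarter = 1 → 41
game_id=15: (no match → NULL) → NULL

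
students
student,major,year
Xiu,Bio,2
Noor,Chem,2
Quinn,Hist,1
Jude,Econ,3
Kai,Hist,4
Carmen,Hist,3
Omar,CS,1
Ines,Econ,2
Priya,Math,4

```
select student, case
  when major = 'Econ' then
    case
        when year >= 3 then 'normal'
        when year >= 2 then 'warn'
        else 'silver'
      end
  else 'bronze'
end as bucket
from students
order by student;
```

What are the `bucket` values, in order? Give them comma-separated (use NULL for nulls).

student=Carmen: major='Hist' → outer ELSE → bronze
student=Ines: major='Econ' → inner[year >= 2] → warn
student=Jude: major='Econ' → inner[year >= 3] → normal
student=Kai: major='Hist' → outer ELSE → bronze
student=Noor: major='Chem' → outer ELSE → bronze
student=Omar: major='CS' → outer ELSE → bronze
student=Priya: major='Math' → outer ELSE → bronze
student=Quinn: major='Hist' → outer ELSE → bronze
student=Xiu: major='Bio' → outer ELSE → bronze

bronze, warn, normal, bronze, bronze, bronze, bronze, bronze, bronze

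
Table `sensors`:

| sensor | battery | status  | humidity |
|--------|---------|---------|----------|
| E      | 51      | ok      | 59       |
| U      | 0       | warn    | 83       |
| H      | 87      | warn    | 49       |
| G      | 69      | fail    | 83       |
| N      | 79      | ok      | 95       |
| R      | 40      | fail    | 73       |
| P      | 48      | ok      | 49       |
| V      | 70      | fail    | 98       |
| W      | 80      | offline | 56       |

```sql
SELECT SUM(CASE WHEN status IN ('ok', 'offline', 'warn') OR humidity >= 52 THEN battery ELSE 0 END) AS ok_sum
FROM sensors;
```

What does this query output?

524

sensor=E: ✓ → 51
sensor=U: ✓ → 0
sensor=H: ✓ → 87
sensor=G: ✓ → 69
sensor=N: ✓ → 79
sensor=R: ✓ → 40
sensor=P: ✓ → 48
sensor=V: ✓ → 70
sensor=W: ✓ → 80
ok_sum = 51 + 87 + 69 + 79 + 40 + 48 + 70 + 80 = 524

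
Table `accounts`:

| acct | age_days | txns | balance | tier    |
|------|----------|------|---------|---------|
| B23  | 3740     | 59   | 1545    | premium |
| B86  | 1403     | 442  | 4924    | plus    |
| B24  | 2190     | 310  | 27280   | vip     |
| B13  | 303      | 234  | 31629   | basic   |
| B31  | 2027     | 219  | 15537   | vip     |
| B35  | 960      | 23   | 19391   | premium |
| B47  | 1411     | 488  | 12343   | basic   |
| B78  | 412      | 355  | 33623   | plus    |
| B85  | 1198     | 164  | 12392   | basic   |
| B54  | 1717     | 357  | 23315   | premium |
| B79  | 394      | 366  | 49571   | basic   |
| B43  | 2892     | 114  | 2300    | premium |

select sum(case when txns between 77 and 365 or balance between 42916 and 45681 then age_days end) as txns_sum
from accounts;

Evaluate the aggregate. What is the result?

10739

acct=B23: ✗
acct=B86: ✗
acct=B24: ✓ → 2190
acct=B13: ✓ → 303
acct=B31: ✓ → 2027
acct=B35: ✗
acct=B47: ✗
acct=B78: ✓ → 412
acct=B85: ✓ → 1198
acct=B54: ✓ → 1717
acct=B79: ✗
acct=B43: ✓ → 2892
txns_sum = 2190 + 303 + 2027 + 412 + 1198 + 1717 + 2892 = 10739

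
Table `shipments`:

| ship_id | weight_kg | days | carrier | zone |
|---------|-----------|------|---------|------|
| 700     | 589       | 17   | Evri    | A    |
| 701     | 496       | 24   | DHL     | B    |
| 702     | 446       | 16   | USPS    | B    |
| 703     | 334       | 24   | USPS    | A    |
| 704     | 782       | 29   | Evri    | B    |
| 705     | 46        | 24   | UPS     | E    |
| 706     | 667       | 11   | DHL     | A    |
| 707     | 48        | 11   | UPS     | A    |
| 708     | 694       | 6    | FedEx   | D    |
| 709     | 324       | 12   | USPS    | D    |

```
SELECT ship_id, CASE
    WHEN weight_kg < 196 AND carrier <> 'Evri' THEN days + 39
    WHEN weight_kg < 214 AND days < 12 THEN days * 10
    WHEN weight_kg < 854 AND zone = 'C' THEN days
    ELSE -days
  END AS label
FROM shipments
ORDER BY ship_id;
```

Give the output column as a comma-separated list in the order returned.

ship_id=700: ELSE → -17
ship_id=701: ELSE → -24
ship_id=702: ELSE → -16
ship_id=703: ELSE → -24
ship_id=704: ELSE → -29
ship_id=705: weight_kg < 196 AND carrier <> 'Evri' → 63
ship_id=706: ELSE → -11
ship_id=707: weight_kg < 196 AND carrier <> 'Evri' → 50
ship_id=708: ELSE → -6
ship_id=709: ELSE → -12

-17, -24, -16, -24, -29, 63, -11, 50, -6, -12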